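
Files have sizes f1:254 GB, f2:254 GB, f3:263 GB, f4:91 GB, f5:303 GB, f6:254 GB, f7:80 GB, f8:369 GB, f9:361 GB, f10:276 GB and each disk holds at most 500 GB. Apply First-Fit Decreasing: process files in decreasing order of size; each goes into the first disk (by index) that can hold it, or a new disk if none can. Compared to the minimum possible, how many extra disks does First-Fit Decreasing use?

First-Fit Decreasing: [369,91] [361,80] [303] [276] [263] [254] [254] [254] → 8 disks.
8 files exceed 250 GB (half the capacity), and no two of those can share a disk, so at least 8 disks are needed.
So 8 is already optimal.

0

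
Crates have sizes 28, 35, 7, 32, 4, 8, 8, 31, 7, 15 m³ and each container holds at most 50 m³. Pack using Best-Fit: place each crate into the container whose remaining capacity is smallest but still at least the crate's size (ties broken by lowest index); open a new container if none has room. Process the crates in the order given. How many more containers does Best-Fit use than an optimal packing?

Best-Fit: [28,15] [35,7,4] [32,8,8] [31,7] → 4 containers.
Total size 175 m³; any packing needs at least ⌈175/50⌉ = 4 containers.
So 4 is already optimal.

0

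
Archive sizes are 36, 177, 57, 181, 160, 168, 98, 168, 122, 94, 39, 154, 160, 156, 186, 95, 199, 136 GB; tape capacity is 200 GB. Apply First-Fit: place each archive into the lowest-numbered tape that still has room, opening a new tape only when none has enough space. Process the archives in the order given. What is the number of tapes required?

tape 1: place 36 GB, 164 GB left
tape 2: place 177 GB, 23 GB left
tape 1: place 57 GB, 107 GB left
tape 3: place 181 GB, 19 GB left
tape 4: place 160 GB, 40 GB left
tape 5: place 168 GB, 32 GB left
tape 1: place 98 GB, 9 GB left
tape 6: place 168 GB, 32 GB left
tape 7: place 122 GB, 78 GB left
tape 8: place 94 GB, 106 GB left
tape 4: place 39 GB, 1 GB left
tape 9: place 154 GB, 46 GB left
tape 10: place 160 GB, 40 GB left
tape 11: place 156 GB, 44 GB left
tape 12: place 186 GB, 14 GB left
tape 8: place 95 GB, 11 GB left
tape 13: place 199 GB, 1 GB left
tape 14: place 136 GB, 64 GB left
Final tapes: [36,57,98] [177] [181] [160,39] [168] [168] [122] [94,95] [154] [160] [156] [186] [199] [136].

14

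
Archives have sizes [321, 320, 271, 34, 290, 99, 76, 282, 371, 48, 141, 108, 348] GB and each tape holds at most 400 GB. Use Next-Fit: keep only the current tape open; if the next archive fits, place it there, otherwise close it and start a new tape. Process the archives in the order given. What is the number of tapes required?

8

Put 321 GB in tape 1; 79 GB remain.
Put 320 GB in tape 2; 80 GB remain.
Put 271 GB in tape 3; 129 GB remain.
Put 34 GB in tape 3; 95 GB remain.
Put 290 GB in tape 4; 110 GB remain.
Put 99 GB in tape 4; 11 GB remain.
Put 76 GB in tape 5; 324 GB remain.
Put 282 GB in tape 5; 42 GB remain.
Put 371 GB in tape 6; 29 GB remain.
Put 48 GB in tape 7; 352 GB remain.
Put 141 GB in tape 7; 211 GB remain.
Put 108 GB in tape 7; 103 GB remain.
Put 348 GB in tape 8; 52 GB remain.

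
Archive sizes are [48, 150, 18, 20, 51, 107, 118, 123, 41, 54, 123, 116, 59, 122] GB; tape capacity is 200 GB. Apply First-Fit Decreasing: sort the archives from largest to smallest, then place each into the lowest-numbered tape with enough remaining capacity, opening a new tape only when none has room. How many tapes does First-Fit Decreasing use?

7

Sorted descending: 150, 123, 123, 122, 118, 116, 107, 59, 54, 51, 48, 41, 20, 18.
Put 150 GB in tape 1; 50 GB remain.
Put 123 GB in tape 2; 77 GB remain.
Put 123 GB in tape 3; 77 GB remain.
Put 122 GB in tape 4; 78 GB remain.
Put 118 GB in tape 5; 82 GB remain.
Put 116 GB in tape 6; 84 GB remain.
Put 107 GB in tape 7; 93 GB remain.
Put 59 GB in tape 2; 18 GB remain.
Put 54 GB in tape 3; 23 GB remain.
Put 51 GB in tape 4; 27 GB remain.
Put 48 GB in tape 1; 2 GB remain.
Put 41 GB in tape 5; 41 GB remain.
Put 20 GB in tape 3; 3 GB remain.
Put 18 GB in tape 2; 0 GB remain.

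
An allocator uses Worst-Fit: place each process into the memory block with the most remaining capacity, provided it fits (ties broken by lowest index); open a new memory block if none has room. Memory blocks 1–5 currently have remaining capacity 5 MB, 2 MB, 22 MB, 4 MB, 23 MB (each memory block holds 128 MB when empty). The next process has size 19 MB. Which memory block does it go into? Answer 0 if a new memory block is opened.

5

Memory blocks with room: memory block 3 (22 MB), memory block 5 (23 MB).
Most room is memory block 5 with 23 MB free.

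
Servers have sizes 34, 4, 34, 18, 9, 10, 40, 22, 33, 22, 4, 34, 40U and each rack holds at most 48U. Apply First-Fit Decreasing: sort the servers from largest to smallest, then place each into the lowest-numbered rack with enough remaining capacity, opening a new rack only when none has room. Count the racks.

8 racks

Sorted descending: 40, 40, 34, 34, 34, 33, 22, 22, 18, 10, 9, 4, 4.
40U → rack 1 (remaining 8U)
40U → rack 2 (remaining 8U)
34U → rack 3 (remaining 14U)
34U → rack 4 (remaining 14U)
34U → rack 5 (remaining 14U)
33U → rack 6 (remaining 15U)
22U → rack 7 (remaining 26U)
22U → rack 7 (remaining 4U)
18U → rack 8 (remaining 30U)
10U → rack 3 (remaining 4U)
9U → rack 4 (remaining 5U)
4U → rack 1 (remaining 4U)
4U → rack 1 (remaining 0U)
Final racks: [40,4,4] [40] [34,10] [34,9] [34] [33] [22,22] [18].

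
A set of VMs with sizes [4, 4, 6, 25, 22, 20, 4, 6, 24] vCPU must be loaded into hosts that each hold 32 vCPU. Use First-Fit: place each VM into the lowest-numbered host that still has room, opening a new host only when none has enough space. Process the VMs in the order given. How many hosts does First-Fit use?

5 hosts

host 1: place 4 vCPU, 28 vCPU left
host 1: place 4 vCPU, 24 vCPU left
host 1: place 6 vCPU, 18 vCPU left
host 2: place 25 vCPU, 7 vCPU left
host 3: place 22 vCPU, 10 vCPU left
host 4: place 20 vCPU, 12 vCPU left
host 1: place 4 vCPU, 14 vCPU left
host 1: place 6 vCPU, 8 vCPU left
host 5: place 24 vCPU, 8 vCPU left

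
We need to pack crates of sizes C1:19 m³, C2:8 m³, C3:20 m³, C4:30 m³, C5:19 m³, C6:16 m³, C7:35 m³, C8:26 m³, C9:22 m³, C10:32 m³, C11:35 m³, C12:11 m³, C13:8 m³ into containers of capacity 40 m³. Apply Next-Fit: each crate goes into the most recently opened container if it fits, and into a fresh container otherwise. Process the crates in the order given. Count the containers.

10

container 1: place C1 (19 m³), 21 m³ left
container 1: place C2 (8 m³), 13 m³ left
container 2: place C3 (20 m³), 20 m³ left
container 3: place C4 (30 m³), 10 m³ left
container 4: place C5 (19 m³), 21 m³ left
container 4: place C6 (16 m³), 5 m³ left
container 5: place C7 (35 m³), 5 m³ left
container 6: place C8 (26 m³), 14 m³ left
container 7: place C9 (22 m³), 18 m³ left
container 8: place C10 (32 m³), 8 m³ left
container 9: place C11 (35 m³), 5 m³ left
container 10: place C12 (11 m³), 29 m³ left
container 10: place C13 (8 m³), 21 m³ left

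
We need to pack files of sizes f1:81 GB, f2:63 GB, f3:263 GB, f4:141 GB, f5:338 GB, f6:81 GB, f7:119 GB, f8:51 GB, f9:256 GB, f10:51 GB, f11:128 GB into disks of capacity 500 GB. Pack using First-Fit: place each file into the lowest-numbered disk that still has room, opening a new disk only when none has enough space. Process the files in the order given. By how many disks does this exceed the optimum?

0

First-Fit: [81,63,263,81] [141,338] [119,51,256,51] [128] → 4 disks.
Total size 1572 GB; any packing needs at least ⌈1572/500⌉ = 4 disks.
So 4 is already optimal.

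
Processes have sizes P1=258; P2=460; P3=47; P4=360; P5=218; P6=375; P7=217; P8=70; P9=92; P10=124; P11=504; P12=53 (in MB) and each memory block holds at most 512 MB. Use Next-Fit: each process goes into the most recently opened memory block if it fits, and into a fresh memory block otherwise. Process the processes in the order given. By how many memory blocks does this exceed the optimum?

Next-Fit: [258] [460,47] [360] [218] [375] [217,70,92,124] [504] [53] → 8 memory blocks.
Total size 2778 MB; any packing needs at least ⌈2778/512⌉ = 6 memory blocks.
An optimal packing achieves that bound: [504] [460,47] [375,124] [360,92,53] [258,218] [217,70] → 6 memory blocks.
Excess: 8 − 6 = 2.

2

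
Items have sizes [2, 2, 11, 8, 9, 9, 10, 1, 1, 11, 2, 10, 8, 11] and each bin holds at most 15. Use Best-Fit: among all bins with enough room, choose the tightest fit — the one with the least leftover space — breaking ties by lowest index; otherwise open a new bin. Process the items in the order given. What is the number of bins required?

2 → bin 1 (remaining 13)
2 → bin 1 (remaining 11)
11 → bin 1 (remaining 0)
8 → bin 2 (remaining 7)
9 → bin 3 (remaining 6)
9 → bin 4 (remaining 6)
10 → bin 5 (remaining 5)
1 → bin 5 (remaining 4)
1 → bin 5 (remaining 3)
11 → bin 6 (remaining 4)
2 → bin 5 (remaining 1)
10 → bin 7 (remaining 5)
8 → bin 8 (remaining 7)
11 → bin 9 (remaining 4)
Final bins: [2,2,11] [8] [9] [9] [10,1,1,2] [11] [10] [8] [11].

9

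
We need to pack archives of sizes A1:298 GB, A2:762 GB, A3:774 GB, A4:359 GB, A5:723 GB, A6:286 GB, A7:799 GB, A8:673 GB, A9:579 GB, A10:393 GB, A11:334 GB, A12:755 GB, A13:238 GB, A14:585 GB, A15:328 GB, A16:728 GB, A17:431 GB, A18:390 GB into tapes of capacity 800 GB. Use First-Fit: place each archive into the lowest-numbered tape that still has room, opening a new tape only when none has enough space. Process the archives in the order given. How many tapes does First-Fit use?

14

Put A1 (298 GB) in tape 1; 502 GB remain.
Put A2 (762 GB) in tape 2; 38 GB remain.
Put A3 (774 GB) in tape 3; 26 GB remain.
Put A4 (359 GB) in tape 1; 143 GB remain.
Put A5 (723 GB) in tape 4; 77 GB remain.
Put A6 (286 GB) in tape 5; 514 GB remain.
Put A7 (799 GB) in tape 6; 1 GB remain.
Put A8 (673 GB) in tape 7; 127 GB remain.
Put A9 (579 GB) in tape 8; 221 GB remain.
Put A10 (393 GB) in tape 5; 121 GB remain.
Put A11 (334 GB) in tape 9; 466 GB remain.
Put A12 (755 GB) in tape 10; 45 GB remain.
Put A13 (238 GB) in tape 9; 228 GB remain.
Put A14 (585 GB) in tape 11; 215 GB remain.
Put A15 (328 GB) in tape 12; 472 GB remain.
Put A16 (728 GB) in tape 13; 72 GB remain.
Put A17 (431 GB) in tape 12; 41 GB remain.
Put A18 (390 GB) in tape 14; 410 GB remain.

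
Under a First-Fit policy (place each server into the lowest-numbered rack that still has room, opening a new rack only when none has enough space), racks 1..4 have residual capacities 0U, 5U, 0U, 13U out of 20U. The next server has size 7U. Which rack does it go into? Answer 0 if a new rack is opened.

Racks with room: rack 4 (13U).
The first with room is rack 4.

4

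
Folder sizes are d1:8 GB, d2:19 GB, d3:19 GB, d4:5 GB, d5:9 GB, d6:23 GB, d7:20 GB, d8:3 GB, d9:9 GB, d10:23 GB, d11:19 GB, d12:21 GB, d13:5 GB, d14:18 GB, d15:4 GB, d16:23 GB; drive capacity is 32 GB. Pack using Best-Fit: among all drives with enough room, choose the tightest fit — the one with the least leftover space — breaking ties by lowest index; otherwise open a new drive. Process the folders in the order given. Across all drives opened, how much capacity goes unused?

60

Put d1 (8 GB) in drive 1; 24 GB remain.
Put d2 (19 GB) in drive 1; 5 GB remain.
Put d3 (19 GB) in drive 2; 13 GB remain.
Put d4 (5 GB) in drive 1; 0 GB remain.
Put d5 (9 GB) in drive 2; 4 GB remain.
Put d6 (23 GB) in drive 3; 9 GB remain.
Put d7 (20 GB) in drive 4; 12 GB remain.
Put d8 (3 GB) in drive 2; 1 GB remain.
Put d9 (9 GB) in drive 3; 0 GB remain.
Put d10 (23 GB) in drive 5; 9 GB remain.
Put d11 (19 GB) in drive 6; 13 GB remain.
Put d12 (21 GB) in drive 7; 11 GB remain.
Put d13 (5 GB) in drive 5; 4 GB remain.
Put d14 (18 GB) in drive 8; 14 GB remain.
Put d15 (4 GB) in drive 5; 0 GB remain.
Put d16 (23 GB) in drive 9; 9 GB remain.
9 drives × 32 GB = 288 GB; used 228 GB; unused 60 GB.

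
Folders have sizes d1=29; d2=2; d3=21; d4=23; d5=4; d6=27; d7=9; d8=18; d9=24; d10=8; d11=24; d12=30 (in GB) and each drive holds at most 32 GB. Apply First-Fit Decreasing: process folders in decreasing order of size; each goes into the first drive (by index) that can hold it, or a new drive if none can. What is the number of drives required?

Sorted descending: 30, 29, 27, 24, 24, 23, 21, 18, 9, 8, 4, 2.
Put 30 GB in drive 1; 2 GB remain.
Put 29 GB in drive 2; 3 GB remain.
Put 27 GB in drive 3; 5 GB remain.
Put 24 GB in drive 4; 8 GB remain.
Put 24 GB in drive 5; 8 GB remain.
Put 23 GB in drive 6; 9 GB remain.
Put 21 GB in drive 7; 11 GB remain.
Put 18 GB in drive 8; 14 GB remain.
Put 9 GB in drive 6; 0 GB remain.
Put 8 GB in drive 4; 0 GB remain.
Put 4 GB in drive 3; 1 GB remain.
Put 2 GB in drive 1; 0 GB remain.

8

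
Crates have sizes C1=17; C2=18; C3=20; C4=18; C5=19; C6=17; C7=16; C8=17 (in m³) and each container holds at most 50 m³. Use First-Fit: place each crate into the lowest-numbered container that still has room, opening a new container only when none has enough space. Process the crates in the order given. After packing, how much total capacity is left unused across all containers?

58

container 1: place C1 (17 m³), 33 m³ left
container 1: place C2 (18 m³), 15 m³ left
container 2: place C3 (20 m³), 30 m³ left
container 2: place C4 (18 m³), 12 m³ left
container 3: place C5 (19 m³), 31 m³ left
container 3: place C6 (17 m³), 14 m³ left
container 4: place C7 (16 m³), 34 m³ left
container 4: place C8 (17 m³), 17 m³ left
4 containers × 50 m³ = 200 m³; used 142 m³; unused 58 m³.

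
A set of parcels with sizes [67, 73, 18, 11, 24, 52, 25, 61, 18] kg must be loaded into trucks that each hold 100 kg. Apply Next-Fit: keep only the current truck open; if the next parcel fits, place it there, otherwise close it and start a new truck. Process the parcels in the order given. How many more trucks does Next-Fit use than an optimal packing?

1

Next-Fit: [67] [73,18] [11,24,52] [25,61] [18] → 5 trucks.
Total size 349 kg; any packing needs at least ⌈349/100⌉ = 4 trucks.
An optimal packing achieves that bound: [73,25] [67,24] [61,18,18] [52,11] → 4 trucks.
Excess: 5 − 4 = 1.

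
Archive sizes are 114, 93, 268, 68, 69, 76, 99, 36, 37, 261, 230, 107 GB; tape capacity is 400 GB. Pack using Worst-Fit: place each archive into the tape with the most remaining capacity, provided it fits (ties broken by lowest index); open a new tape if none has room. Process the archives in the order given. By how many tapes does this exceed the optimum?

1

Worst-Fit: [114,93,68,76] [268,69] [99,36,37,107] [261] [230] → 5 tapes.
Total size 1458 GB; any packing needs at least ⌈1458/400⌉ = 4 tapes.
An optimal packing achieves that bound: [268,114] [261,107] [230,99,69] [93,76,68,37,36] → 4 tapes.
Excess: 5 − 4 = 1.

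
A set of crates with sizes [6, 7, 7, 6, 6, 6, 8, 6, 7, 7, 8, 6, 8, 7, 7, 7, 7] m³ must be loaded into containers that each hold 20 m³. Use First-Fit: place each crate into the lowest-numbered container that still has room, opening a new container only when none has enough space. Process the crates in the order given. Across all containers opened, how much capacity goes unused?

24

6 m³ → container 1 (remaining 14 m³)
7 m³ → container 1 (remaining 7 m³)
7 m³ → container 1 (remaining 0 m³)
6 m³ → container 2 (remaining 14 m³)
6 m³ → container 2 (remaining 8 m³)
6 m³ → container 2 (remaining 2 m³)
8 m³ → container 3 (remaining 12 m³)
6 m³ → container 3 (remaining 6 m³)
7 m³ → container 4 (remaining 13 m³)
7 m³ → container 4 (remaining 6 m³)
8 m³ → container 5 (remaining 12 m³)
6 m³ → container 3 (remaining 0 m³)
8 m³ → container 5 (remaining 4 m³)
7 m³ → container 6 (remaining 13 m³)
7 m³ → container 6 (remaining 6 m³)
7 m³ → container 7 (remaining 13 m³)
7 m³ → container 7 (remaining 6 m³)
7 containers × 20 m³ = 140 m³; used 116 m³; unused 24 m³.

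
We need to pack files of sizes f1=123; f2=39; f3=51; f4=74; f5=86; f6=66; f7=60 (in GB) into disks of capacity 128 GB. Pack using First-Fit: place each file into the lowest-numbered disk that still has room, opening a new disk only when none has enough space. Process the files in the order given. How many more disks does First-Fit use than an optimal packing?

First-Fit: [123] [39,51] [74] [86] [66,60] → 5 disks.
Total size 499 GB; any packing needs at least ⌈499/128⌉ = 4 disks.
An optimal packing achieves that bound: [123] [86,39] [74,51] [66,60] → 4 disks.
Excess: 5 − 4 = 1.

1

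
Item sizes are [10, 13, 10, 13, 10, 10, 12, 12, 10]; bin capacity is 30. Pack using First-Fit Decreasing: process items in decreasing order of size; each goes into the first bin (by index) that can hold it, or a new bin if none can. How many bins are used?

Sorted descending: 13, 13, 12, 12, 10, 10, 10, 10, 10.
Put 13 in bin 1; 17 remain.
Put 13 in bin 1; 4 remain.
Put 12 in bin 2; 18 remain.
Put 12 in bin 2; 6 remain.
Put 10 in bin 3; 20 remain.
Put 10 in bin 3; 10 remain.
Put 10 in bin 3; 0 remain.
Put 10 in bin 4; 20 remain.
Put 10 in bin 4; 10 remain.

4 bins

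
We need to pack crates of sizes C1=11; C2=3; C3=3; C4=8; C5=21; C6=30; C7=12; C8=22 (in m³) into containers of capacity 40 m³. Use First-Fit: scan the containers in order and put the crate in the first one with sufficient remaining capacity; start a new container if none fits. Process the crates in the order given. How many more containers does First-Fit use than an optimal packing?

First-Fit: [11,3,3,8,12] [21] [30] [22] → 4 containers.
Total size 110 m³; any packing needs at least ⌈110/40⌉ = 3 containers.
An optimal packing achieves that bound: [30,8] [22,12,3,3] [21,11] → 3 containers.
Excess: 4 − 3 = 1.

1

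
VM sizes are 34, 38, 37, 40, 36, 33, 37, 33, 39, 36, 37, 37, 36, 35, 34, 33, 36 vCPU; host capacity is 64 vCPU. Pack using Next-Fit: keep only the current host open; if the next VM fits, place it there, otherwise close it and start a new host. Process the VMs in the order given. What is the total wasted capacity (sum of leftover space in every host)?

host 1: place 34 vCPU, 30 vCPU left
host 2: place 38 vCPU, 26 vCPU left
host 3: place 37 vCPU, 27 vCPU left
host 4: place 40 vCPU, 24 vCPU left
host 5: place 36 vCPU, 28 vCPU left
host 6: place 33 vCPU, 31 vCPU left
host 7: place 37 vCPU, 27 vCPU left
host 8: place 33 vCPU, 31 vCPU left
host 9: place 39 vCPU, 25 vCPU left
host 10: place 36 vCPU, 28 vCPU left
host 11: place 37 vCPU, 27 vCPU left
host 12: place 37 vCPU, 27 vCPU left
host 13: place 36 vCPU, 28 vCPU left
host 14: place 35 vCPU, 29 vCPU left
host 15: place 34 vCPU, 30 vCPU left
host 16: place 33 vCPU, 31 vCPU left
host 17: place 36 vCPU, 28 vCPU left
17 hosts × 64 vCPU = 1088 vCPU; used 611 vCPU; unused 477 vCPU.

477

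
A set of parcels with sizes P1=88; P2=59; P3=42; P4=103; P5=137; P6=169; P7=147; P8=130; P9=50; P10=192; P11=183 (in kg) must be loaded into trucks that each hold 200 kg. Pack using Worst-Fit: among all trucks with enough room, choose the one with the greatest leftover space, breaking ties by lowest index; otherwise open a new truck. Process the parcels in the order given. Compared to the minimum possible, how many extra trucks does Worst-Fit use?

1

Worst-Fit: [88,59,42] [103,50] [137] [169] [147] [130] [192] [183] → 8 trucks.
Total size 1300 kg; any packing needs at least ⌈1300/200⌉ = 7 trucks.
An optimal packing achieves that bound: [192] [183] [169] [147,50] [137,59] [130,42] [103,88] → 7 trucks.
Excess: 8 − 7 = 1.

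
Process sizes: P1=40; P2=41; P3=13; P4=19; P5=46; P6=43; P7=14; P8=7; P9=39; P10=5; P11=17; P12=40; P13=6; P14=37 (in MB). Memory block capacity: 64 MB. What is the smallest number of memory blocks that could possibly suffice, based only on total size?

6

Total size = 40 + 41 + 13 + 19 + 46 + 43 + 14 + 7 + 39 + 5 + 17 + 40 + 6 + 37 = 367 MB.
⌈367 / 64⌉ = 6.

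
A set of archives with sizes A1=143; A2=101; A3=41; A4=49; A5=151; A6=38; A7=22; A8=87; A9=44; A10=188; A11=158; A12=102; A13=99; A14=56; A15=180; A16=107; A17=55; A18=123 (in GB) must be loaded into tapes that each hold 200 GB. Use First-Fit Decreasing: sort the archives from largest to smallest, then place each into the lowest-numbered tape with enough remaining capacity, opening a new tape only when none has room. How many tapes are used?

Sorted descending: 188, 180, 158, 151, 143, 123, 107, 102, 101, 99, 87, 56, 55, 49, 44, 41, 38, 22.
188 GB → tape 1 (remaining 12 GB)
180 GB → tape 2 (remaining 20 GB)
158 GB → tape 3 (remaining 42 GB)
151 GB → tape 4 (remaining 49 GB)
143 GB → tape 5 (remaining 57 GB)
123 GB → tape 6 (remaining 77 GB)
107 GB → tape 7 (remaining 93 GB)
102 GB → tape 8 (remaining 98 GB)
101 GB → tape 9 (remaining 99 GB)
99 GB → tape 9 (remaining 0 GB)
87 GB → tape 7 (remaining 6 GB)
56 GB → tape 5 (remaining 1 GB)
55 GB → tape 6 (remaining 22 GB)
49 GB → tape 4 (remaining 0 GB)
44 GB → tape 8 (remaining 54 GB)
41 GB → tape 3 (remaining 1 GB)
38 GB → tape 8 (remaining 16 GB)
22 GB → tape 6 (remaining 0 GB)
Final tapes: [188] [180] [158,41] [151,49] [143,56] [123,55,22] [107,87] [102,44,38] [101,99].

9 tapes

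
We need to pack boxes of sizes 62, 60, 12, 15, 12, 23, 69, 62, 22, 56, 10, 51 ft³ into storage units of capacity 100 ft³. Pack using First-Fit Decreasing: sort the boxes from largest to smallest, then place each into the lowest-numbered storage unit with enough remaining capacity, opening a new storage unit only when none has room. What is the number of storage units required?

Sorted descending: 69, 62, 62, 60, 56, 51, 23, 22, 15, 12, 12, 10.
69 ft³ → storage unit 1 (remaining 31 ft³)
62 ft³ → storage unit 2 (remaining 38 ft³)
62 ft³ → storage unit 3 (remaining 38 ft³)
60 ft³ → storage unit 4 (remaining 40 ft³)
56 ft³ → storage unit 5 (remaining 44 ft³)
51 ft³ → storage unit 6 (remaining 49 ft³)
23 ft³ → storage unit 1 (remaining 8 ft³)
22 ft³ → storage unit 2 (remaining 16 ft³)
15 ft³ → storage unit 2 (remaining 1 ft³)
12 ft³ → storage unit 3 (remaining 26 ft³)
12 ft³ → storage unit 3 (remaining 14 ft³)
10 ft³ → storage unit 3 (remaining 4 ft³)

6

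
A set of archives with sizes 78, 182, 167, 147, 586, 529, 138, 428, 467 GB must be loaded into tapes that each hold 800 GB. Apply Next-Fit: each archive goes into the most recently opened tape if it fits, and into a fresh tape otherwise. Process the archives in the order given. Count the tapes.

tape 1: place 78 GB, 722 GB left
tape 1: place 182 GB, 540 GB left
tape 1: place 167 GB, 373 GB left
tape 1: place 147 GB, 226 GB left
tape 2: place 586 GB, 214 GB left
tape 3: place 529 GB, 271 GB left
tape 3: place 138 GB, 133 GB left
tape 4: place 428 GB, 372 GB left
tape 5: place 467 GB, 333 GB left

5 tapes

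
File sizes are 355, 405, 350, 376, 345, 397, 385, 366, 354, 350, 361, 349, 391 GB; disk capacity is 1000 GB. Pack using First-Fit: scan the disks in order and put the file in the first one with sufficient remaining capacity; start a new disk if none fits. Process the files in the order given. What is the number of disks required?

disk 1: place 355 GB, 645 GB left
disk 1: place 405 GB, 240 GB left
disk 2: place 350 GB, 650 GB left
disk 2: place 376 GB, 274 GB left
disk 3: place 345 GB, 655 GB left
disk 3: place 397 GB, 258 GB left
disk 4: place 385 GB, 615 GB left
disk 4: place 366 GB, 249 GB left
disk 5: place 354 GB, 646 GB left
disk 5: place 350 GB, 296 GB left
disk 6: place 361 GB, 639 GB left
disk 6: place 349 GB, 290 GB left
disk 7: place 391 GB, 609 GB left
Final disks: [355,405] [350,376] [345,397] [385,366] [354,350] [361,349] [391].

7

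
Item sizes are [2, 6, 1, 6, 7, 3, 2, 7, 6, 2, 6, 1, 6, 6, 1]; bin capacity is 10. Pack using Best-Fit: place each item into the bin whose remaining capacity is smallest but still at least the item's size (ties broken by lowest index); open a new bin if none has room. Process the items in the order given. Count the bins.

Put 2 in bin 1; 8 remain.
Put 6 in bin 1; 2 remain.
Put 1 in bin 1; 1 remain.
Put 6 in bin 2; 4 remain.
Put 7 in bin 3; 3 remain.
Put 3 in bin 3; 0 remain.
Put 2 in bin 2; 2 remain.
Put 7 in bin 4; 3 remain.
Put 6 in bin 5; 4 remain.
Put 2 in bin 2; 0 remain.
Put 6 in bin 6; 4 remain.
Put 1 in bin 1; 0 remain.
Put 6 in bin 7; 4 remain.
Put 6 in bin 8; 4 remain.
Put 1 in bin 4; 2 remain.
Final bins: [2,6,1,1] [6,2,2] [7,3] [7,1] [6] [6] [6] [6].

8 bins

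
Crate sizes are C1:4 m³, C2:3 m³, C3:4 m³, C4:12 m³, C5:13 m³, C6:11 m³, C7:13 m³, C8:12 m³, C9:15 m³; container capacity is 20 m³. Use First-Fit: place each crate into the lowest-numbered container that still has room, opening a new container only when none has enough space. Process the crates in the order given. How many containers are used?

C1 (4 m³) → container 1 (remaining 16 m³)
C2 (3 m³) → container 1 (remaining 13 m³)
C3 (4 m³) → container 1 (remaining 9 m³)
C4 (12 m³) → container 2 (remaining 8 m³)
C5 (13 m³) → container 3 (remaining 7 m³)
C6 (11 m³) → container 4 (remaining 9 m³)
C7 (13 m³) → container 5 (remaining 7 m³)
C8 (12 m³) → container 6 (remaining 8 m³)
C9 (15 m³) → container 7 (remaining 5 m³)
Final containers: [4,3,4] [12] [13] [11] [13] [12] [15].

7 containers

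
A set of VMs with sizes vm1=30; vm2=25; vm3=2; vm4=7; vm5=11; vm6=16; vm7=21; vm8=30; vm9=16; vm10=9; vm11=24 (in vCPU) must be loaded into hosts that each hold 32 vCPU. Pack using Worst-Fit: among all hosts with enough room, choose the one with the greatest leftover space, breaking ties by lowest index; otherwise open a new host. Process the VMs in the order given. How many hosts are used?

vm1 (30 vCPU) → host 1 (remaining 2 vCPU)
vm2 (25 vCPU) → host 2 (remaining 7 vCPU)
vm3 (2 vCPU) → host 2 (remaining 5 vCPU)
vm4 (7 vCPU) → host 3 (remaining 25 vCPU)
vm5 (11 vCPU) → host 3 (remaining 14 vCPU)
vm6 (16 vCPU) → host 4 (remaining 16 vCPU)
vm7 (21 vCPU) → host 5 (remaining 11 vCPU)
vm8 (30 vCPU) → host 6 (remaining 2 vCPU)
vm9 (16 vCPU) → host 4 (remaining 0 vCPU)
vm10 (9 vCPU) → host 3 (remaining 5 vCPU)
vm11 (24 vCPU) → host 7 (remaining 8 vCPU)

7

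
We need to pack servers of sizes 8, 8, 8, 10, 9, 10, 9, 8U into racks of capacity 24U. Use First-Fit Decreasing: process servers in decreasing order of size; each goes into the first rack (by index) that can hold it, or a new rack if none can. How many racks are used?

Sorted descending: 10, 10, 9, 9, 8, 8, 8, 8.
rack 1: place 10U, 14U left
rack 1: place 10U, 4U left
rack 2: place 9U, 15U left
rack 2: place 9U, 6U left
rack 3: place 8U, 16U left
rack 3: place 8U, 8U left
rack 3: place 8U, 0U left
rack 4: place 8U, 16U left
Final racks: [10,10] [9,9] [8,8,8] [8].

4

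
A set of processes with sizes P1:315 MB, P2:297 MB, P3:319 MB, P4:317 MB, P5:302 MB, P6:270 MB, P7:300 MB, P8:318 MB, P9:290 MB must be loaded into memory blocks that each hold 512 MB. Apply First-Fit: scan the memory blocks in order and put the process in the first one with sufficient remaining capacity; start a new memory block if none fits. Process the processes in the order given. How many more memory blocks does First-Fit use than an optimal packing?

0

First-Fit: [315] [297] [319] [317] [302] [270] [300] [318] [290] → 9 memory blocks.
9 processes exceed 256 MB (half the capacity), and no two of those can share a memory block, so at least 9 memory blocks are needed.
So 9 is already optimal.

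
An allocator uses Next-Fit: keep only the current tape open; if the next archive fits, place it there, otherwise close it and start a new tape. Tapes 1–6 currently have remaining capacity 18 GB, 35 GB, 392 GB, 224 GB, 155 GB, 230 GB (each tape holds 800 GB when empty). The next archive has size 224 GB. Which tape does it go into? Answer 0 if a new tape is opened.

6

Next-Fit only looks at tape 6, which has 230 GB free.
224 GB fits there.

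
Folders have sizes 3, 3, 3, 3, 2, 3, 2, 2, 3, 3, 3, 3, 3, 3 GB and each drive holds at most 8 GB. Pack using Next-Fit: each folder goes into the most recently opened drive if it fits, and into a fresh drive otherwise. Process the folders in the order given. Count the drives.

3 GB → drive 1 (remaining 5 GB)
3 GB → drive 1 (remaining 2 GB)
3 GB → drive 2 (remaining 5 GB)
3 GB → drive 2 (remaining 2 GB)
2 GB → drive 2 (remaining 0 GB)
3 GB → drive 3 (remaining 5 GB)
2 GB → drive 3 (remaining 3 GB)
2 GB → drive 3 (remaining 1 GB)
3 GB → drive 4 (remaining 5 GB)
3 GB → drive 4 (remaining 2 GB)
3 GB → drive 5 (remaining 5 GB)
3 GB → drive 5 (remaining 2 GB)
3 GB → drive 6 (remaining 5 GB)
3 GB → drive 6 (remaining 2 GB)
Final drives: [3,3] [3,3,2] [3,2,2] [3,3] [3,3] [3,3].

6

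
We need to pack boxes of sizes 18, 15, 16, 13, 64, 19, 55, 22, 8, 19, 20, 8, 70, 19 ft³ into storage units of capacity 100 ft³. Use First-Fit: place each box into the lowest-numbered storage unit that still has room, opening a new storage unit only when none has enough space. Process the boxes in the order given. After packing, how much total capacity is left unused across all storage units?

storage unit 1: place 18 ft³, 82 ft³ left
storage unit 1: place 15 ft³, 67 ft³ left
storage unit 1: place 16 ft³, 51 ft³ left
storage unit 1: place 13 ft³, 38 ft³ left
storage unit 2: place 64 ft³, 36 ft³ left
storage unit 1: place 19 ft³, 19 ft³ left
storage unit 3: place 55 ft³, 45 ft³ left
storage unit 2: place 22 ft³, 14 ft³ left
storage unit 1: place 8 ft³, 11 ft³ left
storage unit 3: place 19 ft³, 26 ft³ left
storage unit 3: place 20 ft³, 6 ft³ left
storage unit 1: place 8 ft³, 3 ft³ left
storage unit 4: place 70 ft³, 30 ft³ left
storage unit 4: place 19 ft³, 11 ft³ left
4 storage units × 100 ft³ = 400 ft³; used 366 ft³; unused 34 ft³.

34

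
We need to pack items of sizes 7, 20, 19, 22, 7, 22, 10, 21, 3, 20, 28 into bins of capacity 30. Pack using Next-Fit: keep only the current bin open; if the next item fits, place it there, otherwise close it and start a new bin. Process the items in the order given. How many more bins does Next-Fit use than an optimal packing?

Next-Fit: [7,20] [19] [22,7] [22] [10] [21,3] [20] [28] → 8 bins.
7 items exceed 15 (half the capacity), and no two of those can share a bin, so at least 7 bins are needed.
An optimal packing achieves that bound: [28] [22,7] [22,7] [21,3] [20,10] [20] [19] → 7 bins.
Excess: 8 − 7 = 1.

1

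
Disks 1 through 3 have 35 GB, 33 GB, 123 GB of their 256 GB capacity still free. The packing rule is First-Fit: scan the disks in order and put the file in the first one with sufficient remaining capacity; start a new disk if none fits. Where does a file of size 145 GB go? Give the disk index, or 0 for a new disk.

0

No disk has ≥ 145 GB free, so a new disk is opened.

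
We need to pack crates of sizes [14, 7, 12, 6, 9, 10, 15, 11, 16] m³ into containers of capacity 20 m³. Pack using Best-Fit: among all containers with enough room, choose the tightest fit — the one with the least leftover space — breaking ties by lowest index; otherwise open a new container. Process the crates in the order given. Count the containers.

container 1: place 14 m³, 6 m³ left
container 2: place 7 m³, 13 m³ left
container 2: place 12 m³, 1 m³ left
container 1: place 6 m³, 0 m³ left
container 3: place 9 m³, 11 m³ left
container 3: place 10 m³, 1 m³ left
container 4: place 15 m³, 5 m³ left
container 5: place 11 m³, 9 m³ left
container 6: place 16 m³, 4 m³ left

6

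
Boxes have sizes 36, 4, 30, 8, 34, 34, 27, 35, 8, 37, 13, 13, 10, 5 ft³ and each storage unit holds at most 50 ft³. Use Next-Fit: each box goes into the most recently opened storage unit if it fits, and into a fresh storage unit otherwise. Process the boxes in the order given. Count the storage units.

36 ft³ → storage unit 1 (remaining 14 ft³)
4 ft³ → storage unit 1 (remaining 10 ft³)
30 ft³ → storage unit 2 (remaining 20 ft³)
8 ft³ → storage unit 2 (remaining 12 ft³)
34 ft³ → storage unit 3 (remaining 16 ft³)
34 ft³ → storage unit 4 (remaining 16 ft³)
27 ft³ → storage unit 5 (remaining 23 ft³)
35 ft³ → storage unit 6 (remaining 15 ft³)
8 ft³ → storage unit 6 (remaining 7 ft³)
37 ft³ → storage unit 7 (remaining 13 ft³)
13 ft³ → storage unit 7 (remaining 0 ft³)
13 ft³ → storage unit 8 (remaining 37 ft³)
10 ft³ → storage unit 8 (remaining 27 ft³)
5 ft³ → storage unit 8 (remaining 22 ft³)
Final storage units: [36,4] [30,8] [34] [34] [27] [35,8] [37,13] [13,10,5].

8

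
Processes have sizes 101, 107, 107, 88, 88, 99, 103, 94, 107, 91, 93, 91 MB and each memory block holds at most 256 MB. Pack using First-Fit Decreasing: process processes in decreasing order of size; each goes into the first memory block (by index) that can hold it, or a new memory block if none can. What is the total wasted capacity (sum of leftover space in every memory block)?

Sorted descending: 107, 107, 107, 103, 101, 99, 94, 93, 91, 91, 88, 88.
memory block 1: place 107 MB, 149 MB left
memory block 1: place 107 MB, 42 MB left
memory block 2: place 107 MB, 149 MB left
memory block 2: place 103 MB, 46 MB left
memory block 3: place 101 MB, 155 MB left
memory block 3: place 99 MB, 56 MB left
memory block 4: place 94 MB, 162 MB left
memory block 4: place 93 MB, 69 MB left
memory block 5: place 91 MB, 165 MB left
memory block 5: place 91 MB, 74 MB left
memory block 6: place 88 MB, 168 MB left
memory block 6: place 88 MB, 80 MB left
6 memory blocks × 256 MB = 1536 MB; used 1169 MB; unused 367 MB.

367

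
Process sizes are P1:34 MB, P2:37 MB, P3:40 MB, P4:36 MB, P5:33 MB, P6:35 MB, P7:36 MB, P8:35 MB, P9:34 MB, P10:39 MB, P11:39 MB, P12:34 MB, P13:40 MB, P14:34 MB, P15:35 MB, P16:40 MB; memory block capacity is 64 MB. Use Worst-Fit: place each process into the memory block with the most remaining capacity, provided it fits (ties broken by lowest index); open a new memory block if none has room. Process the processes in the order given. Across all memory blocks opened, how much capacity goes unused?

443

memory block 1: place P1 (34 MB), 30 MB left
memory block 2: place P2 (37 MB), 27 MB left
memory block 3: place P3 (40 MB), 24 MB left
memory block 4: place P4 (36 MB), 28 MB left
memory block 5: place P5 (33 MB), 31 MB left
memory block 6: place P6 (35 MB), 29 MB left
memory block 7: place P7 (36 MB), 28 MB left
memory block 8: place P8 (35 MB), 29 MB left
memory block 9: place P9 (34 MB), 30 MB left
memory block 10: place P10 (39 MB), 25 MB left
memory block 11: place P11 (39 MB), 25 MB left
memory block 12: place P12 (34 MB), 30 MB left
memory block 13: place P13 (40 MB), 24 MB left
memory block 14: place P14 (34 MB), 30 MB left
memory block 15: place P15 (35 MB), 29 MB left
memory block 16: place P16 (40 MB), 24 MB left
16 memory blocks × 64 MB = 1024 MB; used 581 MB; unused 443 MB.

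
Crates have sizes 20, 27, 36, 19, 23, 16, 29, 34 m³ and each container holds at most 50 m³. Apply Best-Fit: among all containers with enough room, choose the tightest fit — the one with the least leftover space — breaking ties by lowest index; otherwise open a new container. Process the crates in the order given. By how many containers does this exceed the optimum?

Best-Fit: [20,27] [36] [19,23] [16,29] [34] → 5 containers.
Total size 204 m³; any packing needs at least ⌈204/50⌉ = 5 containers.
So 5 is already optimal.

0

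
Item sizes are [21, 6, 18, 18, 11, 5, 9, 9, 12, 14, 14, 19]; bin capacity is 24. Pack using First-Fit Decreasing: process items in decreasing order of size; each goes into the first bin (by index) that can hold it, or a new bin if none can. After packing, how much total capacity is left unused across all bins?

12

Sorted descending: 21, 19, 18, 18, 14, 14, 12, 11, 9, 9, 6, 5.
Put 21 in bin 1; 3 remain.
Put 19 in bin 2; 5 remain.
Put 18 in bin 3; 6 remain.
Put 18 in bin 4; 6 remain.
Put 14 in bin 5; 10 remain.
Put 14 in bin 6; 10 remain.
Put 12 in bin 7; 12 remain.
Put 11 in bin 7; 1 remain.
Put 9 in bin 5; 1 remain.
Put 9 in bin 6; 1 remain.
Put 6 in bin 3; 0 remain.
Put 5 in bin 2; 0 remain.
7 bins × 24 = 168; used 156; unused 12.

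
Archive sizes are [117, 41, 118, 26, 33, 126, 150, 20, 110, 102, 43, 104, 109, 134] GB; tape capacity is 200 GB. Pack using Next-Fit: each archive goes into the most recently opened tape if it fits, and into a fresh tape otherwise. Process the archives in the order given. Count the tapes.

117 GB → tape 1 (remaining 83 GB)
41 GB → tape 1 (remaining 42 GB)
118 GB → tape 2 (remaining 82 GB)
26 GB → tape 2 (remaining 56 GB)
33 GB → tape 2 (remaining 23 GB)
126 GB → tape 3 (remaining 74 GB)
150 GB → tape 4 (remaining 50 GB)
20 GB → tape 4 (remaining 30 GB)
110 GB → tape 5 (remaining 90 GB)
102 GB → tape 6 (remaining 98 GB)
43 GB → tape 6 (remaining 55 GB)
104 GB → tape 7 (remaining 96 GB)
109 GB → tape 8 (remaining 91 GB)
134 GB → tape 9 (remaining 66 GB)
Final tapes: [117,41] [118,26,33] [126] [150,20] [110] [102,43] [104] [109] [134].

9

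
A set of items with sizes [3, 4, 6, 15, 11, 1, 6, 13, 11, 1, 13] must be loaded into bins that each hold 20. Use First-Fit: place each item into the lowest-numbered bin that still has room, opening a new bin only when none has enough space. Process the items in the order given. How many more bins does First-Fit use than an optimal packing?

First-Fit: [3,4,6,1,6] [15,1] [11] [13] [11] [13] → 6 bins.
Total size 84; any packing needs at least ⌈84/20⌉ = 5 bins.
An optimal packing achieves that bound: [15,4,1] [13,6,1] [13,6] [11,3] [11] → 5 bins.
Excess: 6 − 5 = 1.

1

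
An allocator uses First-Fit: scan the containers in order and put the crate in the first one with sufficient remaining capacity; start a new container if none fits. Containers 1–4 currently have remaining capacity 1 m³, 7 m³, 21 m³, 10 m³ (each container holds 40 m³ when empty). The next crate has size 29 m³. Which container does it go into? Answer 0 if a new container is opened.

No container has ≥ 29 m³ free, so a new container is opened.

0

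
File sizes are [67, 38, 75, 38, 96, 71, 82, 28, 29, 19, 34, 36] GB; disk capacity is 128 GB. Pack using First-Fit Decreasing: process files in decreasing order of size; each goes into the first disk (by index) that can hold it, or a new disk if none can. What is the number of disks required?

6

Sorted descending: 96, 82, 75, 71, 67, 38, 38, 36, 34, 29, 28, 19.
96 GB → disk 1 (remaining 32 GB)
82 GB → disk 2 (remaining 46 GB)
75 GB → disk 3 (remaining 53 GB)
71 GB → disk 4 (remaining 57 GB)
67 GB → disk 5 (remaining 61 GB)
38 GB → disk 2 (remaining 8 GB)
38 GB → disk 3 (remaining 15 GB)
36 GB → disk 4 (remaining 21 GB)
34 GB → disk 5 (remaining 27 GB)
29 GB → disk 1 (remaining 3 GB)
28 GB → disk 6 (remaining 100 GB)
19 GB → disk 4 (remaining 2 GB)
Final disks: [96,29] [82,38] [75,38] [71,36,19] [67,34] [28].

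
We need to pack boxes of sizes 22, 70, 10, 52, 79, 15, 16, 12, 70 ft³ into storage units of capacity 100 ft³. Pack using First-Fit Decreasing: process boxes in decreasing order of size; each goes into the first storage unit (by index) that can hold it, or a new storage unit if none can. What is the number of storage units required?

Sorted descending: 79, 70, 70, 52, 22, 16, 15, 12, 10.
Put 79 ft³ in storage unit 1; 21 ft³ remain.
Put 70 ft³ in storage unit 2; 30 ft³ remain.
Put 70 ft³ in storage unit 3; 30 ft³ remain.
Put 52 ft³ in storage unit 4; 48 ft³ remain.
Put 22 ft³ in storage unit 2; 8 ft³ remain.
Put 16 ft³ in storage unit 1; 5 ft³ remain.
Put 15 ft³ in storage unit 3; 15 ft³ remain.
Put 12 ft³ in storage unit 3; 3 ft³ remain.
Put 10 ft³ in storage unit 4; 38 ft³ remain.
Final storage units: [79,16] [70,22] [70,15,12] [52,10].

4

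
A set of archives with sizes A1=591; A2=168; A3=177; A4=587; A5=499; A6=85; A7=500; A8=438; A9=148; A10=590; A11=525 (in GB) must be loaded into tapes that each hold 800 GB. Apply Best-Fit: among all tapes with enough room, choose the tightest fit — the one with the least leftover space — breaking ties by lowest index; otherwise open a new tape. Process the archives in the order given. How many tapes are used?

Put A1 (591 GB) in tape 1; 209 GB remain.
Put A2 (168 GB) in tape 1; 41 GB remain.
Put A3 (177 GB) in tape 2; 623 GB remain.
Put A4 (587 GB) in tape 2; 36 GB remain.
Put A5 (499 GB) in tape 3; 301 GB remain.
Put A6 (85 GB) in tape 3; 216 GB remain.
Put A7 (500 GB) in tape 4; 300 GB remain.
Put A8 (438 GB) in tape 5; 362 GB remain.
Put A9 (148 GB) in tape 3; 68 GB remain.
Put A10 (590 GB) in tape 6; 210 GB remain.
Put A11 (525 GB) in tape 7; 275 GB remain.
Final tapes: [591,168] [177,587] [499,85,148] [500] [438] [590] [525].

7 tapes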